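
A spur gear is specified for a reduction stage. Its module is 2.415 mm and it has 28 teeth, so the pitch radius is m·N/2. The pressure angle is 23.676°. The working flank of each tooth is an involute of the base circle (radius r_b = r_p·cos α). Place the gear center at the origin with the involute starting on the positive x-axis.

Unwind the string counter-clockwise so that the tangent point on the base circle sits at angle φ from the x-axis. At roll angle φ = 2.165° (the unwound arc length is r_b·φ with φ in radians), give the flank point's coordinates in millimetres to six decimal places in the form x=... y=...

x=30.986340 y=0.000557

pitch radius r_p = m·N/2 = 2.415·28/2 = 33.810000
base radius r_b = r_p·cos α = 33.810000·cos 23.676° = 30.964242
roll angle φ = 2.165° = 0.03778638 rad
x = r_b·(cos φ + φ·sin φ) = 30.964242·(0.99928618 + 0.03778638·0.03777739) = 30.986340
y = r_b·(sin φ − φ·cos φ) = 30.964242·(0.03777739 − 0.03778638·0.99928618) = 0.000557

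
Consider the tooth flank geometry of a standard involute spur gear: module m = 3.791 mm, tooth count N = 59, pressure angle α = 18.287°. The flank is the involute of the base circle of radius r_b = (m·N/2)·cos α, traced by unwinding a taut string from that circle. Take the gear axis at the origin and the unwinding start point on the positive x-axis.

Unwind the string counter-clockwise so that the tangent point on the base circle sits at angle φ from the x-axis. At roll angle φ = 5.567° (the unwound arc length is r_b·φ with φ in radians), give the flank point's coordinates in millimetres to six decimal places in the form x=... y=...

x=106.686535 y=0.032436

pitch radius r_p = m·N/2 = 3.791·59/2 = 111.834500
base radius r_b = r_p·cos α = 111.834500·cos 18.287° = 106.186488
roll angle φ = 5.567° = 0.09716248 rad
x = r_b·(cos φ + φ·sin φ) = 106.186488·(0.99528344 + 0.09716248·0.09700967) = 106.686535
y = r_b·(sin φ − φ·cos φ) = 106.186488·(0.09700967 − 0.09716248·0.99528344) = 0.032436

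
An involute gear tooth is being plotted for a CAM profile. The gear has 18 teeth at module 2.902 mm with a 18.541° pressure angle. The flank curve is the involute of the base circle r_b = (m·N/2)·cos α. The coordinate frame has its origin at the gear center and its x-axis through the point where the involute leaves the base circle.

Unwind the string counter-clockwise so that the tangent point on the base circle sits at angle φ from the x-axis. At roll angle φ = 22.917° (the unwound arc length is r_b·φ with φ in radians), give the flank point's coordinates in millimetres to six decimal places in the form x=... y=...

x=26.664624 y=0.519772

pitch radius r_p = m·N/2 = 2.902·18/2 = 26.118000
base radius r_b = r_p·cos α = 26.118000·cos 18.541° = 24.762381
roll angle φ = 22.917° = 0.39997710 rad
x = r_b·(cos φ + φ·sin φ) = 24.762381·(0.92106991 + 0.39997710·0.38939725) = 26.664624
y = r_b·(sin φ − φ·cos φ) = 24.762381·(0.38939725 − 0.39997710·0.92106991) = 0.519772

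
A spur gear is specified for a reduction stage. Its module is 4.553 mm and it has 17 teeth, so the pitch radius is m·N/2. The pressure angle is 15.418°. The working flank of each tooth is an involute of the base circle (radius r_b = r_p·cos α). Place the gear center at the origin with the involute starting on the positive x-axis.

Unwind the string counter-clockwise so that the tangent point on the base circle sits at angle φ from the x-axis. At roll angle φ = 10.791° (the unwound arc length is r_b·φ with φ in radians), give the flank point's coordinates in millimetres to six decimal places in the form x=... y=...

x=37.963566 y=0.082785

pitch radius r_p = m·N/2 = 4.553·17/2 = 38.700500
base radius r_b = r_p·cos α = 38.700500·cos 15.418° = 37.307744
roll angle φ = 10.791° = 0.18833848 rad
x = r_b·(cos φ + φ·sin φ) = 37.307744·(0.98231667 + 0.18833848·0.18722701) = 37.963566
y = r_b·(sin φ − φ·cos φ) = 37.307744·(0.18722701 − 0.18833848·0.98231667) = 0.082785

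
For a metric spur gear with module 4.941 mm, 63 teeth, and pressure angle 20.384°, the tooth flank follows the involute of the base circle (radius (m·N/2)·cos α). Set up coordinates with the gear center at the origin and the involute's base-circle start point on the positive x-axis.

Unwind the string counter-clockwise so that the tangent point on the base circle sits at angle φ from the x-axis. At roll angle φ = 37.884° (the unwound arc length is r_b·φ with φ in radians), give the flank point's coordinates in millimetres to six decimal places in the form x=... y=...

x=174.384874 y=13.452785

pitch radius r_p = m·N/2 = 4.941·63/2 = 155.641500
base radius r_b = r_p·cos α = 155.641500·cos 20.384° = 145.895119
roll angle φ = 37.884° = 0.66120053 rad
x = r_b·(cos φ + φ·sin φ) = 145.895119·(0.78925559 + 0.66120053·0.61406482) = 174.384874
y = r_b·(sin φ − φ·cos φ) = 145.895119·(0.61406482 − 0.66120053·0.78925559) = 13.452785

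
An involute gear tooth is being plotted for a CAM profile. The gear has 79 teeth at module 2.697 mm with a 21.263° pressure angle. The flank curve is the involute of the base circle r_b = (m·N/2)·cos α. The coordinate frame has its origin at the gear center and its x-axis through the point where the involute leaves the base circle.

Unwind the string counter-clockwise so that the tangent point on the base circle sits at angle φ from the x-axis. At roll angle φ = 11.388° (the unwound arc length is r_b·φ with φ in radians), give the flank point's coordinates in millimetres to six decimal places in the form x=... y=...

pitch radius r_p = m·N/2 = 2.697·79/2 = 106.531500
base radius r_b = r_p·cos α = 106.531500·cos 21.263° = 99.279433
roll angle φ = 11.388° = 0.19875810 rad
x = r_b·(cos φ + φ·sin φ) = 99.279433·(0.98031255 + 0.19875810·0.19745203) = 101.221114
y = r_b·(sin φ − φ·cos φ) = 99.279433·(0.19745203 − 0.19875810·0.98031255) = 0.258819

x=101.221114 y=0.258819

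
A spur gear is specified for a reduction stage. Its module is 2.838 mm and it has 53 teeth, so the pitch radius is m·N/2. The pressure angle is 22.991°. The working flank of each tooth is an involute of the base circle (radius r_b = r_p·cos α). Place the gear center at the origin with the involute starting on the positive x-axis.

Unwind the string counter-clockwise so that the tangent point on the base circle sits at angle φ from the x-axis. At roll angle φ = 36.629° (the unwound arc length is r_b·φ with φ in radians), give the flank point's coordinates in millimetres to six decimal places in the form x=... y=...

x=81.967738 y=5.786884

pitch radius r_p = m·N/2 = 2.838·53/2 = 75.207000
base radius r_b = r_p·cos α = 75.207000·cos 22.991° = 69.233024
roll angle φ = 36.629° = 0.63929665 rad
x = r_b·(cos φ + φ·sin φ) = 69.233024·(0.80251560 + 0.63929665·0.59663114) = 81.967738
y = r_b·(sin φ − φ·cos φ) = 69.233024·(0.59663114 − 0.63929665·0.80251560) = 5.786884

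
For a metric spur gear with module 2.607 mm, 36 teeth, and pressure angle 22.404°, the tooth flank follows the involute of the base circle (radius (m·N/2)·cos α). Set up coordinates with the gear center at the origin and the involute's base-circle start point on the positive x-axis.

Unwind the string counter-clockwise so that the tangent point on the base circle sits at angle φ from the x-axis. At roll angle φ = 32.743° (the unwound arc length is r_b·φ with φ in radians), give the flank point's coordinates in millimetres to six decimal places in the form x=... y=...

pitch radius r_p = m·N/2 = 2.607·36/2 = 46.926000
base radius r_b = r_p·cos α = 46.926000·cos 22.404° = 43.383999
roll angle φ = 32.743° = 0.57147316 rad
x = r_b·(cos φ + φ·sin φ) = 43.383999·(0.84110510 + 0.57147316·0.54087172) = 49.900222
y = r_b·(sin φ − φ·cos φ) = 43.383999·(0.54087172 − 0.57147316·0.84110510) = 2.611835

x=49.900222 y=2.611835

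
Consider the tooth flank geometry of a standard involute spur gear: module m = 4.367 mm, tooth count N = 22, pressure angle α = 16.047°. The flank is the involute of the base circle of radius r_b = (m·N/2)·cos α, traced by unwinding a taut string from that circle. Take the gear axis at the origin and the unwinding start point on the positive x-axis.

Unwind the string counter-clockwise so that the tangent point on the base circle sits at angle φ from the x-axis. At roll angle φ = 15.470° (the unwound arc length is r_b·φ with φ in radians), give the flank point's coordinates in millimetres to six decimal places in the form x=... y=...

pitch radius r_p = m·N/2 = 4.367·22/2 = 48.037000
base radius r_b = r_p·cos α = 48.037000·cos 16.047° = 46.165251
roll angle φ = 15.470° = 0.27000244 rad
x = r_b·(cos φ + φ·sin φ) = 46.165251·(0.96377025 + 0.27000244·0.26673378) = 47.817460
y = r_b·(sin φ − φ·cos φ) = 46.165251·(0.26673378 − 0.27000244·0.96377025) = 0.300696

x=47.817460 y=0.300696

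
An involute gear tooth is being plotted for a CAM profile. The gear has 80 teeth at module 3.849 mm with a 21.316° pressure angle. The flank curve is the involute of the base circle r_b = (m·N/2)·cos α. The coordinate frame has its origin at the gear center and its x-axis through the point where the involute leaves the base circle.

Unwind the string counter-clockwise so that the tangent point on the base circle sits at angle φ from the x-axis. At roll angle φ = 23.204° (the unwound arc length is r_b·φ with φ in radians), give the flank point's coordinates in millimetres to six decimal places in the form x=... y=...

pitch radius r_p = m·N/2 = 3.849·80/2 = 153.960000
base radius r_b = r_p·cos α = 153.960000·cos 21.316° = 143.427558
roll angle φ = 23.204° = 0.40498620 rad
x = r_b·(cos φ + φ·sin φ) = 143.427558·(0.91910783 + 0.40498620·0.39400608) = 154.711701
y = r_b·(sin φ − φ·cos φ) = 143.427558·(0.39400608 − 0.40498620·0.91910783) = 3.123865

x=154.711701 y=3.123865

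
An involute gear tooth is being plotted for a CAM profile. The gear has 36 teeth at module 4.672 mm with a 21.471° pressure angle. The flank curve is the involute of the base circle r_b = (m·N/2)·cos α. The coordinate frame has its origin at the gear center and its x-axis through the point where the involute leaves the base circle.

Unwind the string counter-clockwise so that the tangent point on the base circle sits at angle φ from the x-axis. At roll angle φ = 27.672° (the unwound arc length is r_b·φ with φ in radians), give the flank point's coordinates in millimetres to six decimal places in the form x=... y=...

pitch radius r_p = m·N/2 = 4.672·36/2 = 84.096000
base radius r_b = r_p·cos α = 84.096000·cos 21.471° = 78.259986
roll angle φ = 27.672° = 0.48296751 rad
x = r_b·(cos φ + φ·sin φ) = 78.259986·(0.88562068 + 0.48296751·0.46440931) = 86.861955
y = r_b·(sin φ − φ·cos φ) = 78.259986·(0.46440931 − 0.48296751·0.88562068) = 2.870834

x=86.861955 y=2.870834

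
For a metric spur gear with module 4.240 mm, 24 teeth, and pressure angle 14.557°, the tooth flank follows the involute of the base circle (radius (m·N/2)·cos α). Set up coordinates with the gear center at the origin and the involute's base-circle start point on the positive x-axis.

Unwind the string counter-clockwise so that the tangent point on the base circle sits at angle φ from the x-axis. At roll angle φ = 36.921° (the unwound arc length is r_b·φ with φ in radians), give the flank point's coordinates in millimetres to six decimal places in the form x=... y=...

x=58.434109 y=4.212752

pitch radius r_p = m·N/2 = 4.240·24/2 = 50.880000
base radius r_b = r_p·cos α = 50.880000·cos 14.557° = 49.246654
roll angle φ = 36.921° = 0.64439301 rad
x = r_b·(cos φ + φ·sin φ) = 49.246654·(0.79946454 + 0.64439301·0.60071328) = 58.434109
y = r_b·(sin φ − φ·cos φ) = 49.246654·(0.60071328 − 0.64439301·0.79946454) = 4.212752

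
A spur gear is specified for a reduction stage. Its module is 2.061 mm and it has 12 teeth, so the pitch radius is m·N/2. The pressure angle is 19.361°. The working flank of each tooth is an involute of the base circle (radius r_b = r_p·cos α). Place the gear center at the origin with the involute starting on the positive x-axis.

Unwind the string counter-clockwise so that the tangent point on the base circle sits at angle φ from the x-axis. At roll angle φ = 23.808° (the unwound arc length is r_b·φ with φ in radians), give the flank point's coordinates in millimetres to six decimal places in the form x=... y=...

pitch radius r_p = m·N/2 = 2.061·12/2 = 12.366000
base radius r_b = r_p·cos α = 12.366000·cos 19.361° = 11.666685
roll angle φ = 23.808° = 0.41552799 rad
x = r_b·(cos φ + φ·sin φ) = 11.666685·(0.91490331 + 0.41552799·0.40367304) = 12.630828
y = r_b·(sin φ − φ·cos φ) = 11.666685·(0.40367304 − 0.41552799·0.91490331) = 0.274227

x=12.630828 y=0.274227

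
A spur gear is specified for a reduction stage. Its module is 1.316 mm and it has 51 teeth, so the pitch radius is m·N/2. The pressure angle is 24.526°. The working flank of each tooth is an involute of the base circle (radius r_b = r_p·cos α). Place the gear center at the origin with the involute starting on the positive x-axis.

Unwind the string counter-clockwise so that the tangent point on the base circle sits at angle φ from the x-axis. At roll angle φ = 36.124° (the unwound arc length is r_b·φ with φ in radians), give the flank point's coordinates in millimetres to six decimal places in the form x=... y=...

pitch radius r_p = m·N/2 = 1.316·51/2 = 33.558000
base radius r_b = r_p·cos α = 33.558000·cos 24.526° = 30.530162
roll angle φ = 36.124° = 0.63048274 rad
x = r_b·(cos φ + φ·sin φ) = 30.530162·(0.80774301 + 0.63048274·0.58953476) = 36.008327
y = r_b·(sin φ − φ·cos φ) = 30.530162·(0.58953476 − 0.63048274·0.80774301) = 2.450556

x=36.008327 y=2.450556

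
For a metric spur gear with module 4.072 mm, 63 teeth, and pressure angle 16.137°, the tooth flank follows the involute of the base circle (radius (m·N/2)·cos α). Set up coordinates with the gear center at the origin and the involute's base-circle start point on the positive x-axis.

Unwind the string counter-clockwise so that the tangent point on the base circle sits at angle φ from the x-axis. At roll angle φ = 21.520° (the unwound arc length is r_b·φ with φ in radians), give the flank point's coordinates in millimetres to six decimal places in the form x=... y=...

x=131.601112 y=2.145653

pitch radius r_p = m·N/2 = 4.072·63/2 = 128.268000
base radius r_b = r_p·cos α = 128.268000·cos 16.137° = 123.214224
roll angle φ = 21.520° = 0.37559486 rad
x = r_b·(cos φ + φ·sin φ) = 123.214224·(0.93028958 + 0.37559486·0.36682598) = 131.601112
y = r_b·(sin φ − φ·cos φ) = 123.214224·(0.36682598 − 0.37559486·0.93028958) = 2.145653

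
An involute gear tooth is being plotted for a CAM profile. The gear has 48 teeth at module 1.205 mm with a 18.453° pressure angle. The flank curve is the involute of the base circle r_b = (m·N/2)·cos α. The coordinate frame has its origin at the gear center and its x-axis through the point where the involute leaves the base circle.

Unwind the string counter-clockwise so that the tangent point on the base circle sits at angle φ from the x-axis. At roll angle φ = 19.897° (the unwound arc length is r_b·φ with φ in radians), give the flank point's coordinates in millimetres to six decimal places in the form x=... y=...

x=29.037647 y=0.378356

pitch radius r_p = m·N/2 = 1.205·48/2 = 28.920000
base radius r_b = r_p·cos α = 28.920000·cos 18.453° = 27.433038
roll angle φ = 19.897° = 0.34726816 rad
x = r_b·(cos φ + φ·sin φ) = 27.433038·(0.94030595 + 0.34726816·0.34033032) = 29.037647
y = r_b·(sin φ − φ·cos φ) = 27.433038·(0.34033032 − 0.34726816·0.94030595) = 0.378356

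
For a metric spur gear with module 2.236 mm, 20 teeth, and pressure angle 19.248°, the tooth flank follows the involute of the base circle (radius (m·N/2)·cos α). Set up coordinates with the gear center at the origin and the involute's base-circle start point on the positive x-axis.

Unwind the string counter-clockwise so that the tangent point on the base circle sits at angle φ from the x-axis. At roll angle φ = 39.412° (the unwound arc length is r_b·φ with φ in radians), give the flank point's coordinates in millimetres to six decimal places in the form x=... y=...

x=25.528925 y=2.183716

pitch radius r_p = m·N/2 = 2.236·20/2 = 22.360000
base radius r_b = r_p·cos α = 22.360000·cos 19.248° = 21.110088
roll angle φ = 39.412° = 0.68786916 rad
x = r_b·(cos φ + φ·sin φ) = 21.110088·(0.77260062 + 0.68786916·0.63489234) = 25.528925
y = r_b·(sin φ − φ·cos φ) = 21.110088·(0.63489234 − 0.68786916·0.77260062) = 2.183716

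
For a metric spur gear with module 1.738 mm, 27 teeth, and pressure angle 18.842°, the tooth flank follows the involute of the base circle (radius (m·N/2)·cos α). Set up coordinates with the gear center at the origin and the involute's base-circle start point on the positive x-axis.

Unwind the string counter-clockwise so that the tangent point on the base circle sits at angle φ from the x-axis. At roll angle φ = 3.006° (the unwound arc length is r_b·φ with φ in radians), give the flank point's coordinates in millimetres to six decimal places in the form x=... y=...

x=22.236223 y=0.001069

pitch radius r_p = m·N/2 = 1.738·27/2 = 23.463000
base radius r_b = r_p·cos α = 23.463000·cos 18.842° = 22.205683
roll angle φ = 3.006° = 0.05246460 rad
x = r_b·(cos φ + φ·sin φ) = 22.205683·(0.99862405 + 0.05246460·0.05244053) = 22.236223
y = r_b·(sin φ − φ·cos φ) = 22.205683·(0.05244053 − 0.05246460·0.99862405) = 0.001069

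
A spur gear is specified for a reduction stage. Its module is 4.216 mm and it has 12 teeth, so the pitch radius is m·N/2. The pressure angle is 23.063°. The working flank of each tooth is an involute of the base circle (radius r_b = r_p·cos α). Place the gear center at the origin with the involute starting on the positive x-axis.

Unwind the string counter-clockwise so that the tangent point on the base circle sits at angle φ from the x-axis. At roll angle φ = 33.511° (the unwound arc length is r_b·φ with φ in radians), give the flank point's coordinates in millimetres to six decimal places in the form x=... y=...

pitch radius r_p = m·N/2 = 4.216·12/2 = 25.296000
base radius r_b = r_p·cos α = 25.296000·cos 23.063° = 23.274209
roll angle φ = 33.511° = 0.58487729 rad
x = r_b·(cos φ + φ·sin φ) = 23.274209·(0.83377984 + 0.58487729·0.55209707) = 26.921018
y = r_b·(sin φ − φ·cos φ) = 23.274209·(0.55209707 − 0.58487729·0.83377984) = 1.499748

x=26.921018 y=1.499748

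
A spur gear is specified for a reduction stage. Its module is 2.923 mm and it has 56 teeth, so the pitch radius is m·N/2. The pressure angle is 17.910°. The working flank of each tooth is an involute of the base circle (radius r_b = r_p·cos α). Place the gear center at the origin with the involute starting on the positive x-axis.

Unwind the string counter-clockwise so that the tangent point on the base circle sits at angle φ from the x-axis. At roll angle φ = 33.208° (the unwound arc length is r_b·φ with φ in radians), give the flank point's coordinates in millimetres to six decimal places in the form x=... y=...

x=89.880221 y=4.886451

pitch radius r_p = m·N/2 = 2.923·56/2 = 81.844000
base radius r_b = r_p·cos α = 81.844000·cos 17.910° = 77.877901
roll angle φ = 33.208° = 0.57958894 rad
x = r_b·(cos φ + φ·sin φ) = 77.877901·(0.83668785 + 0.57958894·0.54768005) = 89.880221
y = r_b·(sin φ − φ·cos φ) = 77.877901·(0.54768005 − 0.57958894·0.83668785) = 4.886451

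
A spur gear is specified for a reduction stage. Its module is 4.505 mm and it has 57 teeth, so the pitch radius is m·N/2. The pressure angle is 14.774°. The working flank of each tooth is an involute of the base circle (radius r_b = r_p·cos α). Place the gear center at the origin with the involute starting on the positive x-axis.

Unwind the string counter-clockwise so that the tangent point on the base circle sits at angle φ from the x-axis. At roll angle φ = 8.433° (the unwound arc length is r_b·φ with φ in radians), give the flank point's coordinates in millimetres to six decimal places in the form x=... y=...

x=125.485176 y=0.131660

pitch radius r_p = m·N/2 = 4.505·57/2 = 128.392500
base radius r_b = r_p·cos α = 128.392500·cos 14.774° = 124.147742
roll angle φ = 8.433° = 0.14718362 rad
x = r_b·(cos φ + φ·sin φ) = 124.147742·(0.98918803 + 0.14718362·0.14665278) = 125.485176
y = r_b·(sin φ − φ·cos φ) = 124.147742·(0.14665278 − 0.14718362·0.98918803) = 0.131660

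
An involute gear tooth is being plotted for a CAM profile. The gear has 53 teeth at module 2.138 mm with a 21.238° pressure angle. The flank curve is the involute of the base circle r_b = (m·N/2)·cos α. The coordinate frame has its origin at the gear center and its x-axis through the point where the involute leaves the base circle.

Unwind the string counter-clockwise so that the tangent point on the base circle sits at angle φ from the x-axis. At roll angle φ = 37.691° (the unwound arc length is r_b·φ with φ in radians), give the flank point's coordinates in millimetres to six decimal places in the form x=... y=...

pitch radius r_p = m·N/2 = 2.138·53/2 = 56.657000
base radius r_b = r_p·cos α = 56.657000·cos 21.238° = 52.809069
roll angle φ = 37.691° = 0.65783205 rad
x = r_b·(cos φ + φ·sin φ) = 52.809069·(0.79131958 + 0.65783205·0.61140275) = 63.028675
y = r_b·(sin φ − φ·cos φ) = 52.809069·(0.61140275 − 0.65783205·0.79131958) = 4.797565

x=63.028675 y=4.797565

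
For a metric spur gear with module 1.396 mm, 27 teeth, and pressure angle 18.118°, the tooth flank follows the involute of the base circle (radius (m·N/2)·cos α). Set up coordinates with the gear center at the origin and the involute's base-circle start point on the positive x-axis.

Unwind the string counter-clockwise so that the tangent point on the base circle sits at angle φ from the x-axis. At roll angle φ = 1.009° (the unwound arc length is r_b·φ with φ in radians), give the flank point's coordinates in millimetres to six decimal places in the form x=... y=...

pitch radius r_p = m·N/2 = 1.396·27/2 = 18.846000
base radius r_b = r_p·cos α = 18.846000·cos 18.118° = 17.911579
roll angle φ = 1.009° = 0.01761037 rad
x = r_b·(cos φ + φ·sin φ) = 17.911579·(0.99984494 + 0.01761037·0.01760946) = 17.914356
y = r_b·(sin φ − φ·cos φ) = 17.911579·(0.01760946 − 0.01761037·0.99984494) = 0.000033

x=17.914356 y=0.000033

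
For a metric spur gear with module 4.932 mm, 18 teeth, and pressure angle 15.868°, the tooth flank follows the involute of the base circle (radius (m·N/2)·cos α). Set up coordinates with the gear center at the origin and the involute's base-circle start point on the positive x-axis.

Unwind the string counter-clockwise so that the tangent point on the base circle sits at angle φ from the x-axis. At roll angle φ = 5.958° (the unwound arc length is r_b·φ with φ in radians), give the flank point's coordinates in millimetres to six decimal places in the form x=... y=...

x=42.926779 y=0.015986

pitch radius r_p = m·N/2 = 4.932·18/2 = 44.388000
base radius r_b = r_p·cos α = 44.388000·cos 15.868° = 42.696558
roll angle φ = 5.958° = 0.10398672 rad
x = r_b·(cos φ + φ·sin φ) = 42.696558·(0.99459825 + 0.10398672·0.10379941) = 42.926779
y = r_b·(sin φ − φ·cos φ) = 42.696558·(0.10379941 − 0.10398672·0.99459825) = 0.015986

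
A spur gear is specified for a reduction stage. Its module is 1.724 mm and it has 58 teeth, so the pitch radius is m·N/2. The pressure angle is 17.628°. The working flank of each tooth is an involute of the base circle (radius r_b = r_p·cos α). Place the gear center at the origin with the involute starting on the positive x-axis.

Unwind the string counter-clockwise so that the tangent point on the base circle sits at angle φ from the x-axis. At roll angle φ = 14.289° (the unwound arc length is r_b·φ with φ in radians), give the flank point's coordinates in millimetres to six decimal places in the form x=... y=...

x=49.107121 y=0.244828

pitch radius r_p = m·N/2 = 1.724·58/2 = 49.996000
base radius r_b = r_p·cos α = 49.996000·cos 17.628° = 47.648327
roll angle φ = 14.289° = 0.24939010 rad
x = r_b·(cos φ + φ·sin φ) = 47.648327·(0.96906313 + 0.24939010·0.24681297) = 49.107121
y = r_b·(sin φ − φ·cos φ) = 47.648327·(0.24681297 − 0.24939010·0.96906313) = 0.244828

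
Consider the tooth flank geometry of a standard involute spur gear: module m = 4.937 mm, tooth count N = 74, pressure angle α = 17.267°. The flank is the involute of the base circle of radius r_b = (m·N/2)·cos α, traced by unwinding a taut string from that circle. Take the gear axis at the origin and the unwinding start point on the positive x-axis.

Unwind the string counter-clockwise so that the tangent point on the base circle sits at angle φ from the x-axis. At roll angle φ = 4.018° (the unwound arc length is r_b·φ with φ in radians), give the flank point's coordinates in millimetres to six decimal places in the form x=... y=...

x=174.864857 y=0.020043

pitch radius r_p = m·N/2 = 4.937·74/2 = 182.669000
base radius r_b = r_p·cos α = 182.669000·cos 17.267° = 174.436458
roll angle φ = 4.018° = 0.07012733 rad
x = r_b·(cos φ + φ·sin φ) = 174.436458·(0.99754209 + 0.07012733·0.07006986) = 174.864857
y = r_b·(sin φ − φ·cos φ) = 174.436458·(0.07006986 − 0.07012733·0.99754209) = 0.020043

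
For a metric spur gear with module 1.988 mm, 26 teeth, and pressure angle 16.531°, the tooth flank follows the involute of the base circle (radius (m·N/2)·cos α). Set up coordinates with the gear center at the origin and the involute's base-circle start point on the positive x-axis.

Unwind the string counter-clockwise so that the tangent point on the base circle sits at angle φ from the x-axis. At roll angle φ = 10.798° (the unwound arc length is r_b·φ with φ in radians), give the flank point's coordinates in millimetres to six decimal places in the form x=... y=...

pitch radius r_p = m·N/2 = 1.988·26/2 = 25.844000
base radius r_b = r_p·cos α = 25.844000·cos 16.531° = 24.775762
roll angle φ = 10.798° = 0.18846065 rad
x = r_b·(cos φ + φ·sin φ) = 24.775762·(0.98229379 + 0.18846065·0.18734703) = 25.211849
y = r_b·(sin φ − φ·cos φ) = 24.775762·(0.18734703 − 0.18846065·0.98229379) = 0.055084

x=25.211849 y=0.055084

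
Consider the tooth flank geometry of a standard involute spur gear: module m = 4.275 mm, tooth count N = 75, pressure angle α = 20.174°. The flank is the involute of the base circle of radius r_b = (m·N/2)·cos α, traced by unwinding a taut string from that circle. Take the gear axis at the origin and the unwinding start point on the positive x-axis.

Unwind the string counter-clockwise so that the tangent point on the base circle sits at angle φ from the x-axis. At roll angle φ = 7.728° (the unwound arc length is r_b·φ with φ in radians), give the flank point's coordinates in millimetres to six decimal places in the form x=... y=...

pitch radius r_p = m·N/2 = 4.275·75/2 = 160.312500
base radius r_b = r_p·cos α = 160.312500·cos 20.174° = 150.477267
roll angle φ = 7.728° = 0.13487904 rad
x = r_b·(cos φ + φ·sin φ) = 150.477267·(0.99091760 + 0.13487904·0.13447046) = 151.839816
y = r_b·(sin φ − φ·cos φ) = 150.477267·(0.13447046 − 0.13487904·0.99091760) = 0.122855

x=151.839816 y=0.122855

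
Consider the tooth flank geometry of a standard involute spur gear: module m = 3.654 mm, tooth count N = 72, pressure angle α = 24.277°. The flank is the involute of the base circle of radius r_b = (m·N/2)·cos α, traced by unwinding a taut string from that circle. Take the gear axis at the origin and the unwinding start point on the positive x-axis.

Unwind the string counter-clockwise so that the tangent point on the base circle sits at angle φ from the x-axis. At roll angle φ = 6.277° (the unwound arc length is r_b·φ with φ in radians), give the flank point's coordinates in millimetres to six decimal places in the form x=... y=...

pitch radius r_p = m·N/2 = 3.654·72/2 = 131.544000
base radius r_b = r_p·cos α = 131.544000·cos 24.277° = 119.911353
roll angle φ = 6.277° = 0.10955432 rad
x = r_b·(cos φ + φ·sin φ) = 119.911353·(0.99400493 + 0.10955432·0.10933530) = 120.628792
y = r_b·(sin φ − φ·cos φ) = 119.911353·(0.10933530 − 0.10955432·0.99400493) = 0.052494

x=120.628792 y=0.052494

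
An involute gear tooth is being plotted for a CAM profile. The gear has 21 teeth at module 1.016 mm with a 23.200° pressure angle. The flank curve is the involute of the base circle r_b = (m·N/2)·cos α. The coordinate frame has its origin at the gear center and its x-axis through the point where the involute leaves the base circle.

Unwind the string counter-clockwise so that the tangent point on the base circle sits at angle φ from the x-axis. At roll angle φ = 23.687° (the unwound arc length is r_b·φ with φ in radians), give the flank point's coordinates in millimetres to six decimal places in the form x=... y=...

pitch radius r_p = m·N/2 = 1.016·21/2 = 10.668000
base radius r_b = r_p·cos α = 10.668000·cos 23.200° = 9.805336
roll angle φ = 23.687° = 0.41341614 rad
x = r_b·(cos φ + φ·sin φ) = 9.805336·(0.91575377 + 0.41341614·0.40174001) = 10.607800
y = r_b·(sin φ − φ·cos φ) = 9.805336·(0.40174001 − 0.41341614·0.91575377) = 0.227019

x=10.607800 y=0.227019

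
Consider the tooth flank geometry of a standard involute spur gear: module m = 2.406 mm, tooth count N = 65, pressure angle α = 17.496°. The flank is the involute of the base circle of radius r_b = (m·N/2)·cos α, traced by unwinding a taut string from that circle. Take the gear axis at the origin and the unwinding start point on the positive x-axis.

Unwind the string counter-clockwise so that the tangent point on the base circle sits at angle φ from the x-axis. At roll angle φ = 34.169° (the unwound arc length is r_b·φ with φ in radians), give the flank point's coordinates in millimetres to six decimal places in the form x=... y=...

x=86.683156 y=5.087341

pitch radius r_p = m·N/2 = 2.406·65/2 = 78.195000
base radius r_b = r_p·cos α = 78.195000·cos 17.496° = 74.577538
roll angle φ = 34.169° = 0.59636155 rad
x = r_b·(cos φ + φ·sin φ) = 74.577538·(0.82738457 + 0.59636155·0.56163580) = 86.683156
y = r_b·(sin φ − φ·cos φ) = 74.577538·(0.56163580 − 0.59636155·0.82738457) = 5.087341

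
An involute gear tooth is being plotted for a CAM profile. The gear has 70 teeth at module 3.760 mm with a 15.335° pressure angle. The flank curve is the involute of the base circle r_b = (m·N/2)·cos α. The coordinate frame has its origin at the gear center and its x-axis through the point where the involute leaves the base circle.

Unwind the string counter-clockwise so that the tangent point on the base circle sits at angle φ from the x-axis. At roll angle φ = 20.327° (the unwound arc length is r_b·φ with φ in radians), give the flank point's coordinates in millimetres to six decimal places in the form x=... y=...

pitch radius r_p = m·N/2 = 3.760·70/2 = 131.600000
base radius r_b = r_p·cos α = 131.600000·cos 15.335° = 126.914520
roll angle φ = 20.327° = 0.35477308 rad
x = r_b·(cos φ + φ·sin φ) = 126.914520·(0.93772534 + 0.35477308·0.34737758) = 134.651934
y = r_b·(sin φ − φ·cos φ) = 126.914520·(0.34737758 − 0.35477308·0.93772534) = 1.865374

x=134.651934 y=1.865374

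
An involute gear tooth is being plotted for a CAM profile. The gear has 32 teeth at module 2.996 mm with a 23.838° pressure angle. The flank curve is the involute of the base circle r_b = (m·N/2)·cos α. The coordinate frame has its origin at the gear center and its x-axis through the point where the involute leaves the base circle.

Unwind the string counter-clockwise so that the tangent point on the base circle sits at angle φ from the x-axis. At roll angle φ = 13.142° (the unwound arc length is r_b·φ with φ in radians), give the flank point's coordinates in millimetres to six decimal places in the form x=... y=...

x=44.984952 y=0.175447

pitch radius r_p = m·N/2 = 2.996·32/2 = 47.936000
base radius r_b = r_p·cos α = 47.936000·cos 23.838° = 43.846667
roll angle φ = 13.142° = 0.22937117 rad
x = r_b·(cos φ + φ·sin φ) = 43.846667·(0.97380956 + 0.22937117·0.22736521) = 44.984952
y = r_b·(sin φ − φ·cos φ) = 43.846667·(0.22736521 − 0.22937117·0.97380956) = 0.175447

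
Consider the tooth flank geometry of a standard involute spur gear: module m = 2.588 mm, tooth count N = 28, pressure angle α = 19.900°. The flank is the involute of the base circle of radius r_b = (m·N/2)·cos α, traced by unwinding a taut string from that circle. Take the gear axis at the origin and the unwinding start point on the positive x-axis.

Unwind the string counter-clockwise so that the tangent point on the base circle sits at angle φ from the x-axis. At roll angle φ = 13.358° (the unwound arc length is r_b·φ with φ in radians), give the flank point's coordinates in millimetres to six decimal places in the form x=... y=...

pitch radius r_p = m·N/2 = 2.588·28/2 = 36.232000
base radius r_b = r_p·cos α = 36.232000·cos 19.900° = 34.068519
roll angle φ = 13.358° = 0.23314108 rad
x = r_b·(cos φ + φ·sin φ) = 34.068519·(0.97294550 + 0.23314108·0.23103476) = 34.981869
y = r_b·(sin φ − φ·cos φ) = 34.068519·(0.23103476 − 0.23314108·0.97294550) = 0.143128

x=34.981869 y=0.143128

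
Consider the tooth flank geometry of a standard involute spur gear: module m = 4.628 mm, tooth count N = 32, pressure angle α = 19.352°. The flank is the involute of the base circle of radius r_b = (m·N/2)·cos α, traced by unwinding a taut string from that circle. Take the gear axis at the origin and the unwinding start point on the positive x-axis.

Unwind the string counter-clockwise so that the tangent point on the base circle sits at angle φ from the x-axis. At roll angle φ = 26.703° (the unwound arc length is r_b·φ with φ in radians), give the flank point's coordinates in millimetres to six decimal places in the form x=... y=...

pitch radius r_p = m·N/2 = 4.628·32/2 = 74.048000
base radius r_b = r_p·cos α = 74.048000·cos 19.352° = 69.864332
roll angle φ = 26.703° = 0.46605527 rad
x = r_b·(cos φ + φ·sin φ) = 69.864332·(0.89334786 + 0.46605527·0.44936577) = 77.044789
y = r_b·(sin φ − φ·cos φ) = 69.864332·(0.44936577 − 0.46605527·0.89334786) = 2.306661

x=77.044789 y=2.306661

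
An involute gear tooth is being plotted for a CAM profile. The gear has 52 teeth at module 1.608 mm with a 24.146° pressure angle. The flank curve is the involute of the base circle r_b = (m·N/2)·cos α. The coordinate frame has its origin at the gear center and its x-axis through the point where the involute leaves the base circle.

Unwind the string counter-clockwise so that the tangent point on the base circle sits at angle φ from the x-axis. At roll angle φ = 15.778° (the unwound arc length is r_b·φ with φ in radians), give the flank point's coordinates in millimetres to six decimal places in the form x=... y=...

x=39.569263 y=0.263551

pitch radius r_p = m·N/2 = 1.608·52/2 = 41.808000
base radius r_b = r_p·cos α = 41.808000·cos 24.146° = 38.150053
roll angle φ = 15.778° = 0.27537805 rad
x = r_b·(cos φ + φ·sin φ) = 38.150053·(0.96232247 + 0.27537805·0.27191076) = 39.569263
y = r_b·(sin φ − φ·cos φ) = 38.150053·(0.27191076 − 0.27537805·0.96232247) = 0.263551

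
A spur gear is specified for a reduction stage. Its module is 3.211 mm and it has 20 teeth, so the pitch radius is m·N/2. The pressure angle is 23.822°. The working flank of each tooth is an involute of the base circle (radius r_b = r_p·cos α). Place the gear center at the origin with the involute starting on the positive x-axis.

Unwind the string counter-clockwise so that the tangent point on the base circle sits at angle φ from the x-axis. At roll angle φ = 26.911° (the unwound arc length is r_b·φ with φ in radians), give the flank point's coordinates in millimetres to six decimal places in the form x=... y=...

x=32.437923 y=0.992334

pitch radius r_p = m·N/2 = 3.211·20/2 = 32.110000
base radius r_b = r_p·cos α = 32.110000·cos 23.822° = 29.374377
roll angle φ = 26.911° = 0.46968556 rad
x = r_b·(cos φ + φ·sin φ) = 29.374377·(0.89171065 + 0.46968556·0.45260591) = 32.437923
y = r_b·(sin φ − φ·cos φ) = 29.374377·(0.45260591 − 0.46968556·0.89171065) = 0.992334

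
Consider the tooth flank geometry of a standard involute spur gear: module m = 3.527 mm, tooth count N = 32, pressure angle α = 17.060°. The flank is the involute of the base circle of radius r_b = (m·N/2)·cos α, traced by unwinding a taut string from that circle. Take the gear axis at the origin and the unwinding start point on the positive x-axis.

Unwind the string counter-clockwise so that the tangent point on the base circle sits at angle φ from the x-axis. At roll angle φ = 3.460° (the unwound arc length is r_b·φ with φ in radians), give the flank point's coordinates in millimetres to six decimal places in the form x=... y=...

x=54.047162 y=0.003959

pitch radius r_p = m·N/2 = 3.527·32/2 = 56.432000
base radius r_b = r_p·cos α = 56.432000·cos 17.060° = 53.948883
roll angle φ = 3.460° = 0.06038839 rad
x = r_b·(cos φ + φ·sin φ) = 53.948883·(0.99817718 + 0.06038839·0.06035170) = 54.047162
y = r_b·(sin φ − φ·cos φ) = 53.948883·(0.06035170 − 0.06038839·0.99817718) = 0.003959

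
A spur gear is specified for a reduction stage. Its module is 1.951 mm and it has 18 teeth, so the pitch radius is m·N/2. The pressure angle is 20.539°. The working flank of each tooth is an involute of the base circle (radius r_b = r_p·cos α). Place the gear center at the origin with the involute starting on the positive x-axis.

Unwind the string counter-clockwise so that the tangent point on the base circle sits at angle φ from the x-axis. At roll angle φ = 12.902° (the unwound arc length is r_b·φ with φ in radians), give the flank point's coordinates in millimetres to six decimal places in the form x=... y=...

x=16.854452 y=0.062267

pitch radius r_p = m·N/2 = 1.951·18/2 = 17.559000
base radius r_b = r_p·cos α = 17.559000·cos 20.539° = 16.442837
roll angle φ = 12.902° = 0.22518238 rad
x = r_b·(cos φ + φ·sin φ) = 16.442837·(0.97475340 + 0.22518238·0.22328414) = 16.854452
y = r_b·(sin φ − φ·cos φ) = 16.442837·(0.22328414 − 0.22518238·0.97475340) = 0.062267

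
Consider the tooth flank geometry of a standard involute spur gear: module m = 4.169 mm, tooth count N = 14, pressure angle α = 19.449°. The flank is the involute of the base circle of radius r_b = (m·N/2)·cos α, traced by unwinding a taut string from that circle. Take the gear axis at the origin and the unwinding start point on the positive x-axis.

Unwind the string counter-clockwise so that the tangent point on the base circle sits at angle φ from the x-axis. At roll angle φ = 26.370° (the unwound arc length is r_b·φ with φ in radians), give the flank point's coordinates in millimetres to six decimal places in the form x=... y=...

pitch radius r_p = m·N/2 = 4.169·14/2 = 29.183000
base radius r_b = r_p·cos α = 29.183000·cos 19.449° = 27.517767
roll angle φ = 26.370° = 0.46024332 rad
x = r_b·(cos φ + φ·sin φ) = 27.517767·(0.89594445 + 0.46024332·0.44416612) = 30.279696
y = r_b·(sin φ − φ·cos φ) = 27.517767·(0.44416612 − 0.46024332·0.89594445) = 0.875441

x=30.279696 y=0.875441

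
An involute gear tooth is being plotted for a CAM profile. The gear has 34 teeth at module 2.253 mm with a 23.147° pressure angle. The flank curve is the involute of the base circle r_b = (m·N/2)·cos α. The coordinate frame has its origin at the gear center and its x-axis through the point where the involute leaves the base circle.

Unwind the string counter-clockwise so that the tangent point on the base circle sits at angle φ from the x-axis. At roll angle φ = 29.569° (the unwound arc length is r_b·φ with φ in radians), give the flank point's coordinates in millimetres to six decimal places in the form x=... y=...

pitch radius r_p = m·N/2 = 2.253·34/2 = 38.301000
base radius r_b = r_p·cos α = 38.301000·cos 23.147° = 35.217745
roll angle φ = 29.569° = 0.51607641 rad
x = r_b·(cos φ + φ·sin φ) = 35.217745·(0.86976205 + 0.51607641·0.49347135) = 39.599923
y = r_b·(sin φ − φ·cos φ) = 35.217745·(0.49347135 − 0.51607641·0.86976205) = 1.570982

x=39.599923 y=1.570982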